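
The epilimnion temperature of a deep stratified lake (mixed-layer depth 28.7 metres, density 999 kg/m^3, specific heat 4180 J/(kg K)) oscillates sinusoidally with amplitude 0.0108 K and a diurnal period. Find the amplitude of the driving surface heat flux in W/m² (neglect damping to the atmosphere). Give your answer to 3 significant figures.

Areal heat capacity C = ρ c_p D = 999 × 4180 × 28.7 = 1.20×10^8 J/(m^2 K).
ω = 2π / 86400 s = 7.27×10^-5 s⁻¹.
Cω = 1.20×10^8 × 7.27×10^-5 = 8720 W/(m²·K).
F₀ = A × Cω = 0.0108 × 8720 = 94.1 W/m².

94.1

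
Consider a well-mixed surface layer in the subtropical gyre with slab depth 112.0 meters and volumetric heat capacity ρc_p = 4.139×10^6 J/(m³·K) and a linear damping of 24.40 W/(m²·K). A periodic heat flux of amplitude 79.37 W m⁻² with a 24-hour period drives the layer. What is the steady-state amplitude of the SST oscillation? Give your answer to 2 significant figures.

0.0024 K

Areal heat capacity C = ρc_p × D = 4.139×10^6 × 112.0 = 4.64×10^8 J m⁻² K⁻¹.
Angular frequency ω = 2π / T = 2π / 86400 s = 7.27×10^-5 s⁻¹.
√((Cω)² + λ²) = √((33700)² + 24.40²) = 33700 W/(m²·K).
Amplitude A = F₀ / √((Cω)²+λ²) = 79.37 / 33700 = 0.00235 K.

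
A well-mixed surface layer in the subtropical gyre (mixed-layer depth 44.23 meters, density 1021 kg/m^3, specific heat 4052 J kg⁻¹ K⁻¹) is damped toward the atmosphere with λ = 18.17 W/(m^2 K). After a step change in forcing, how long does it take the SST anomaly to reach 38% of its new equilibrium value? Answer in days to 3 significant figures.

Areal heat capacity C = ρ c_p D = 1021 × 4052 × 44.23 = 1.83×10^8 J m⁻² K⁻¹.
τ = C / λ = 1.83×10^8 / 18.17 = 1.01×10^7 s.
Fraction reached: 1 − e^(−t/τ) = 0.38 ⇒ t = −τ ln(1 − 0.38) = τ × 0.478.
t = 4.81×10^6 s = 55.7 days.

55.7 days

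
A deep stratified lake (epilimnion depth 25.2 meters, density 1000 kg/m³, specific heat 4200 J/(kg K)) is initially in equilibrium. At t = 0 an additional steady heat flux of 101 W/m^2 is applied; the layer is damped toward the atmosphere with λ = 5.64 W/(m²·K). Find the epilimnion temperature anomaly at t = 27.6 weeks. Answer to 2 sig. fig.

11 K

Areal heat capacity C = ρ c_p D = 1000 × 4200 × 25.2 = 1.06×10^8 J m⁻² K⁻¹.
τ = C / λ = 1.06×10^8 / 5.64 = 1.88×10^7 s.
Equilibrium anomaly ΔT_eq = F / λ = 101 / 5.64 = 17.9 K.
t = 27.6 weeks = 1.67×10^7 s, so t/τ = 0.890.
ΔT(t) = ΔT_eq (1 − e^(−t/τ)) = 17.9 × (1 − e^−0.890) = 10.6 K.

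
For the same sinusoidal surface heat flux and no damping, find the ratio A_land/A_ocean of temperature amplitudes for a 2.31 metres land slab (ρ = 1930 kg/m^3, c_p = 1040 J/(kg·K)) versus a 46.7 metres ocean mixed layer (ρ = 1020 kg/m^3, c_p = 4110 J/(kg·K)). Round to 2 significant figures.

42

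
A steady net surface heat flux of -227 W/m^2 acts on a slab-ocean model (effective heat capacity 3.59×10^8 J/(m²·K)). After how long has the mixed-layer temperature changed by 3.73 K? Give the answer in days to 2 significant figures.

68 days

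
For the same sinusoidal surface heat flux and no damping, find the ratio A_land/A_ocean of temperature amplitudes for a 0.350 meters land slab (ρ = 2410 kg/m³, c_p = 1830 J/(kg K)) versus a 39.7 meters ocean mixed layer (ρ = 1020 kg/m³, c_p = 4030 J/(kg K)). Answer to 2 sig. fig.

C_ocean = 1020 × 4030 × 39.7 = 1.63×10^8 J/(m²·K).
C_land = 2410 × 1830 × 0.350 = 1.54×10^6 J/(m²·K).
Undamped amplitude ∝ 1/C, so A_land/A_ocean = C_ocean/C_land = 106.

110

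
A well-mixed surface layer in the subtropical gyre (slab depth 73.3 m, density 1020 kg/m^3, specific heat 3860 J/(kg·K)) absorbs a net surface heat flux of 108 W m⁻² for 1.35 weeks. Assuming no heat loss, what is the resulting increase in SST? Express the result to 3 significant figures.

Areal heat capacity C = ρ c_p D = 1020 × 3860 × 73.3 = 2.89×10^8 J/(m²·K).
Net heat input Q = F Δt = 108 × (1.35 weeks × 6.048×10^5 s/week) = 8.82×10^7 J/m².
ΔT = Q / C = 8.82×10^7 / 2.89×10^8 = 0.306 K.

0.306 K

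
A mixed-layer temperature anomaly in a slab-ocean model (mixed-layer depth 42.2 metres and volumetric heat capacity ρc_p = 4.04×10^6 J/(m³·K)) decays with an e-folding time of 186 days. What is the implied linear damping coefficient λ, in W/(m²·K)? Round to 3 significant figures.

Areal heat capacity C = ρc_p × D = 4.04×10^6 × 42.2 = 1.70×10^8 J m⁻² K⁻¹.
τ = 186 days = 1.61×10^7 s.
λ = C / τ = 1.70×10^8 / 1.61×10^7 = 10.6 W/(m²·K).

10.6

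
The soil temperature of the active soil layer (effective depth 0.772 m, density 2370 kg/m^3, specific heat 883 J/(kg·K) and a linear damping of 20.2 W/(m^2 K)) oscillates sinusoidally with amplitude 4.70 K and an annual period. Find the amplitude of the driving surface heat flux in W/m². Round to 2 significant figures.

95

Areal heat capacity C = ρ c_p D = 2370 × 883 × 0.772 = 1.62×10^6 J/(m^2 K).
ω = 2π / 3.15×10^7 s = 1.99×10^-7 s⁻¹.
√((Cω)² + λ²) = √((0.322)² + 20.2²) = 20.2 W/(m²·K).
F₀ = A × √((Cω)²+λ²) = 4.70 × 20.2 = 95.0 W/m².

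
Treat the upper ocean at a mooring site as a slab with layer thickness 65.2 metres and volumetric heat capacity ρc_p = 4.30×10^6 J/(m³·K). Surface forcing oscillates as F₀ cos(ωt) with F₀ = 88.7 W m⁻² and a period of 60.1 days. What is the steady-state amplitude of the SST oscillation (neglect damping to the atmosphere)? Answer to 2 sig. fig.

Areal heat capacity C = ρc_p × D = 4.30×10^6 × 65.2 = 2.80×10^8 J m⁻² K⁻¹.
Angular frequency ω = 2π / T = 2π / 5.19×10^6 s = 1.21×10^-6 s⁻¹.
Cω = 2.80×10^8 × 1.21×10^-6 = 339 W/(m²·K).
Amplitude A = F₀ / (Cω) = 88.7 / 339 = 0.261 K.

0.26 K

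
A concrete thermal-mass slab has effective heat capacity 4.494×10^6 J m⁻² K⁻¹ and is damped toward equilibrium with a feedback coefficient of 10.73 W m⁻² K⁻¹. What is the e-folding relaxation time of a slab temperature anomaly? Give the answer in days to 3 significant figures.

4.85 days

Areal heat capacity C = 4.494×10^6 J m⁻² K⁻¹ (given).
Relaxation time τ = C / λ = 4.49×10^6 / 10.73 = 4.19×10^5 s.
In days: 4.19×10^5 s / (86400 s/day) = 4.85 days.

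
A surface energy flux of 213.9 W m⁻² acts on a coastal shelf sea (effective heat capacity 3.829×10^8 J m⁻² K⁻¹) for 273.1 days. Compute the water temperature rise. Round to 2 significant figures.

13 K

Areal heat capacity C = 3.829×10^8 J m⁻² K⁻¹ (given).
Net heat input Q = F Δt = 213.9 × (273.1 days × 86400 s/day) = 5.05×10^9 J/m².
ΔT = Q / C = 5.05×10^9 / 3.83×10^8 = 13.2 K.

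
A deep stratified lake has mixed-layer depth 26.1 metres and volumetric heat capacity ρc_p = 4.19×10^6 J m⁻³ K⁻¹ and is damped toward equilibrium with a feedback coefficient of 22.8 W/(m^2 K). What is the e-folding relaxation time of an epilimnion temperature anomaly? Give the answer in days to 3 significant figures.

55.5 days

Areal heat capacity C = ρc_p × D = 4.19×10^6 × 26.1 = 1.09×10^8 J/(m^2 K).
Relaxation time τ = C / λ = 1.09×10^8 / 22.8 = 4.80×10^6 s.
In days: 4.80×10^6 s / (86400 s/day) = 55.5 days.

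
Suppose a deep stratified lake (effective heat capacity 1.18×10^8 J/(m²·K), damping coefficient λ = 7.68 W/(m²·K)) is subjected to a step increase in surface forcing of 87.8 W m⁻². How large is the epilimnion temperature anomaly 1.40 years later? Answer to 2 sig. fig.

Areal heat capacity C = 1.18×10^8 J/(m²·K) (given).
τ = C / λ = 1.18×10^8 / 7.68 = 1.54×10^7 s.
Equilibrium anomaly ΔT_eq = F / λ = 87.8 / 7.68 = 11.4 K.
t = 1.40 years = 4.42×10^7 s, so t/τ = 2.88.
ΔT(t) = ΔT_eq (1 − e^(−t/τ)) = 11.4 × (1 − e^−2.88) = 10.8 K.

11 K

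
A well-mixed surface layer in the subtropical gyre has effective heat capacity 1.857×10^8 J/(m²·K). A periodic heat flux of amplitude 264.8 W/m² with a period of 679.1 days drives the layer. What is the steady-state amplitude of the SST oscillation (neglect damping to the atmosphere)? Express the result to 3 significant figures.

13.3 K

Areal heat capacity C = 1.857×10^8 J/(m²·K) (given).
Angular frequency ω = 2π / T = 2π / 5.87×10^7 s = 1.07×10^-7 s⁻¹.
Cω = 1.86×10^8 × 1.07×10^-7 = 19.9 W/(m²·K).
Amplitude A = F₀ / (Cω) = 264.8 / 19.9 = 13.3 K.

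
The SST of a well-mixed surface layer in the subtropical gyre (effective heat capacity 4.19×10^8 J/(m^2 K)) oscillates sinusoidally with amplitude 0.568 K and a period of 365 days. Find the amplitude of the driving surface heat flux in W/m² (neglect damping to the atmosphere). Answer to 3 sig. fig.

Areal heat capacity C = 4.19×10^8 J/(m^2 K) (given).
ω = 2π / 3.15×10^7 s = 1.99×10^-7 s⁻¹.
Cω = 4.19×10^8 × 1.99×10^-7 = 83.5 W/(m²·K).
F₀ = A × Cω = 0.568 × 83.5 = 47.4 W/m².

47.4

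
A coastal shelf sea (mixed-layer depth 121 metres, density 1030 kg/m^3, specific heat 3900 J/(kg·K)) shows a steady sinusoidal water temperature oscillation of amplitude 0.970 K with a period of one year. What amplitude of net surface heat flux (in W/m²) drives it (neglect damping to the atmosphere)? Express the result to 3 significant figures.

Areal heat capacity C = ρ c_p D = 1030 × 3900 × 121 = 4.86×10^8 J/(m^2 K).
ω = 2π / 3.15×10^7 s = 1.99×10^-7 s⁻¹.
Cω = 4.86×10^8 × 1.99×10^-7 = 96.8 W/(m²·K).
F₀ = A × Cω = 0.970 × 96.8 = 93.9 W/m².

93.9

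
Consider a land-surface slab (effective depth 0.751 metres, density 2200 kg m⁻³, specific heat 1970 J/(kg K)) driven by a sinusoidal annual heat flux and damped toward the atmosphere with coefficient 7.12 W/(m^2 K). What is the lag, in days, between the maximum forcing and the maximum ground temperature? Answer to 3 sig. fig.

5.28 days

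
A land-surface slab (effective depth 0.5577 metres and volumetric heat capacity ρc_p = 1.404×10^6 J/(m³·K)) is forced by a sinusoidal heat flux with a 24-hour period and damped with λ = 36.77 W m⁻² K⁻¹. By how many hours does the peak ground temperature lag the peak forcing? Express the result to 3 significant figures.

3.81 hours

Areal heat capacity C = ρc_p × D = 1.404×10^6 × 0.5577 = 7.83×10^5 J m⁻² K⁻¹.
ω = 2π / 86400 s = 7.27×10^-5 s⁻¹.
Phase lag φ = arctan(Cω/λ) = arctan(56.9/36.77) = 0.997 rad.
Time lag = φ / ω = 0.997 / 7.27×10^-5 = 13700 s = 3.81 hours.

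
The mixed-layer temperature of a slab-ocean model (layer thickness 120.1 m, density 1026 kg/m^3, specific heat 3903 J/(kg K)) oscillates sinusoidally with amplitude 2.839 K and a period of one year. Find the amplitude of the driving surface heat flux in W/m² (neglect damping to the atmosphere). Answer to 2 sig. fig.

270

Areal heat capacity C = ρ c_p D = 1026 × 3903 × 120.1 = 4.81×10^8 J m⁻² K⁻¹.
ω = 2π / 3.15×10^7 s = 1.99×10^-7 s⁻¹.
Cω = 4.81×10^8 × 1.99×10^-7 = 95.8 W/(m²·K).
F₀ = A × Cω = 2.839 × 95.8 = 272 W/m².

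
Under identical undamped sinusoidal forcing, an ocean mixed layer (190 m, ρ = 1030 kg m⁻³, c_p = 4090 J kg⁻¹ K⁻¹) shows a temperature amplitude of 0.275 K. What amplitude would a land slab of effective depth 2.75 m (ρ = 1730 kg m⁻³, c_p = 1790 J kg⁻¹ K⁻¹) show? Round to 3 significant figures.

C_ocean = 8.00×10^8 J/(m²·K); C_land = 8.52×10^6 J/(m²·K).
A ∝ 1/C ⇒ A_land = A_ocean × C_ocean/C_land = 0.275 × 94.0 = 25.8 K.

25.8 K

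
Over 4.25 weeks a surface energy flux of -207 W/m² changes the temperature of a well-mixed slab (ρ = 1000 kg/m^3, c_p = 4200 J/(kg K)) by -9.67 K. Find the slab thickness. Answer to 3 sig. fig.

Heat input Q = F Δt = -207 × 2.57×10^6 s = -5.32×10^8 J/m².
Required areal heat capacity C = Q / ΔT = 5.50×10^7 J/(m²·K).
Depth D = C / (ρ c_p) = 5.50×10^7 / (1000 × 4200) = 13.1 m.

13.1 m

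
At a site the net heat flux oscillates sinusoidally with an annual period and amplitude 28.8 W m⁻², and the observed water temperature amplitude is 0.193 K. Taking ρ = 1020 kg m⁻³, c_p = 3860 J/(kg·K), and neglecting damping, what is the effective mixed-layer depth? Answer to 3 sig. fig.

ω = 2π / 3.15×10^7 s = 1.99×10^-7 s⁻¹.
Required C = F₀ / (A ω) = 28.8 / (0.193 × 1.99×10^-7) = 7.49×10^8 J/(m²·K).
D = C / (ρ c_p) = 7.49×10^8 / (1020 × 3860) = 190 m.

190 m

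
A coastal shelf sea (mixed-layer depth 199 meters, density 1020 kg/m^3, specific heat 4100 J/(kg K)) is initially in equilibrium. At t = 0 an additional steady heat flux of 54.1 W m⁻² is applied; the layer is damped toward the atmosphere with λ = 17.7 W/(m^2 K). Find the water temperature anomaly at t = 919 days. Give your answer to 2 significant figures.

Areal heat capacity C = ρ c_p D = 1020 × 4100 × 199 = 8.32×10^8 J/(m²·K).
τ = C / λ = 8.32×10^8 / 17.7 = 4.70×10^7 s.
Equilibrium anomaly ΔT_eq = F / λ = 54.1 / 17.7 = 3.06 K.
t = 919 days = 7.94×10^7 s, so t/τ = 1.69.
ΔT(t) = ΔT_eq (1 − e^(−t/τ)) = 3.06 × (1 − e^−1.69) = 2.49 K.

2.5 K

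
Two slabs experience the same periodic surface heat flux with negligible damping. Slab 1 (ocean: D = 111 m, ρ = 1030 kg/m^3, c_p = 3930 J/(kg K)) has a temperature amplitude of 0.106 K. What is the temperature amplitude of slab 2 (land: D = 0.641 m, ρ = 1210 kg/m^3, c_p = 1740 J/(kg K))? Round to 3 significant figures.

C_ocean = 4.49×10^8 J/(m²·K); C_land = 1.35×10^6 J/(m²·K).
A ∝ 1/C ⇒ A_land = A_ocean × C_ocean/C_land = 0.106 × 333 = 35.3 K.

35.3 K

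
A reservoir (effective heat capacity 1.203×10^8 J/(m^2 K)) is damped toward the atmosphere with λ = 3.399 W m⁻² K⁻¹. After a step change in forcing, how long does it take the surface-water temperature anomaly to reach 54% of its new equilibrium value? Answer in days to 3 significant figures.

Areal heat capacity C = 1.203×10^8 J/(m^2 K) (given).
τ = C / λ = 1.20×10^8 / 3.399 = 3.54×10^7 s.
Fraction reached: 1 − e^(−t/τ) = 0.54 ⇒ t = −τ ln(1 − 0.54) = τ × 0.777.
t = 2.75×10^7 s = 318 days.

318 days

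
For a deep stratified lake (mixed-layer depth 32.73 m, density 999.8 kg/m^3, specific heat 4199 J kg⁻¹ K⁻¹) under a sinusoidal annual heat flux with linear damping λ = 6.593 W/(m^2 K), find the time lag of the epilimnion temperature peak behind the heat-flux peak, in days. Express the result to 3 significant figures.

77.5 days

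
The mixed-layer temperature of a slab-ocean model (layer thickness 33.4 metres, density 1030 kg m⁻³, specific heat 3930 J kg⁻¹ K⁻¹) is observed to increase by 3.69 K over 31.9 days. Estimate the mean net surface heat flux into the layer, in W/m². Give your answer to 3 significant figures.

181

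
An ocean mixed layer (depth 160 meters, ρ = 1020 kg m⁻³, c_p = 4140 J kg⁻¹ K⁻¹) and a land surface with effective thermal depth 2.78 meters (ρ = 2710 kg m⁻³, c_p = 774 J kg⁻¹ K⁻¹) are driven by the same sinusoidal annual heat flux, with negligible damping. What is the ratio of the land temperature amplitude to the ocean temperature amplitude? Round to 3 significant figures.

C_ocean = 1020 × 4140 × 160 = 6.76×10^8 J/(m²·K).
C_land = 2710 × 774 × 2.78 = 5.83×10^6 J/(m²·K).
Undamped amplitude ∝ 1/C, so A_land/A_ocean = C_ocean/C_land = 116.

116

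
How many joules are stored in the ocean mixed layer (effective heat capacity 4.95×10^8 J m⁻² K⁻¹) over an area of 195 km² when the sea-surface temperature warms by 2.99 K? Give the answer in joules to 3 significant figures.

2.89×10^17 J

Areal heat capacity C = 4.95×10^8 J m⁻² K⁻¹ (given).
Heat per unit area: q = C ΔT = 4.95×10^8 × 2.99 = 1.48×10^9 J/m².
Total heat: Q = q × A = 1.48×10^9 × (195 × 10⁶ m²) = 2.89×10^17 J.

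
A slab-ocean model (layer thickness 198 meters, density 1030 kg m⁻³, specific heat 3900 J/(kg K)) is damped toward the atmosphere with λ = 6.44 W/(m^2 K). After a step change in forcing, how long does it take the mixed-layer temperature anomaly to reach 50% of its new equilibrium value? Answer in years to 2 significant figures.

2.7 years

Areal heat capacity C = ρ c_p D = 1030 × 3900 × 198 = 7.95×10^8 J m⁻² K⁻¹.
τ = C / λ = 7.95×10^8 / 6.44 = 1.24×10^8 s.
Fraction reached: 1 − e^(−t/τ) = 0.50 ⇒ t = −τ ln(1 − 0.50) = τ × 0.693.
t = 8.56×10^7 s = 2.71 years.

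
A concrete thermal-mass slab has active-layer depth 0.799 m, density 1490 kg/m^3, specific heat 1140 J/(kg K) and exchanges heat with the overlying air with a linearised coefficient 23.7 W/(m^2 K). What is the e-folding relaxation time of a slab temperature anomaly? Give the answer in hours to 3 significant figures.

15.9 hours

Areal heat capacity C = ρ c_p D = 1490 × 1140 × 0.799 = 1.36×10^6 J/(m²·K).
Relaxation time τ = C / λ = 1.36×10^6 / 23.7 = 57300 s.
In hours: 57300 s / (3600 s/hour) = 15.9 hours.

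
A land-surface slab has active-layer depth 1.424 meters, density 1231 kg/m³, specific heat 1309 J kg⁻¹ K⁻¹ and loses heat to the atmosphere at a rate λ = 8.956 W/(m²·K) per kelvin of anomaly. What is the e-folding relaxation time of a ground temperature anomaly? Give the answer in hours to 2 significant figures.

Areal heat capacity C = ρ c_p D = 1231 × 1309 × 1.424 = 2.29×10^6 J m⁻² K⁻¹.
Relaxation time τ = C / λ = 2.29×10^6 / 8.956 = 2.56×10^5 s.
In hours: 2.56×10^5 s / (3600 s/hour) = 71.2 hours.

71 hours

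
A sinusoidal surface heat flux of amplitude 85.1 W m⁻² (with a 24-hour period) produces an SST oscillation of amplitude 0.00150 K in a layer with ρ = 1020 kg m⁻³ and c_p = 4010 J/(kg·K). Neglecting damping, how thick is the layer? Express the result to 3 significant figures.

191 m

ω = 2π / 86400 s = 7.27×10^-5 s⁻¹.
Required C = F₀ / (A ω) = 85.1 / (0.00150 × 7.27×10^-5) = 7.80×10^8 J/(m²·K).
D = C / (ρ c_p) = 7.80×10^8 / (1020 × 4010) = 191 m.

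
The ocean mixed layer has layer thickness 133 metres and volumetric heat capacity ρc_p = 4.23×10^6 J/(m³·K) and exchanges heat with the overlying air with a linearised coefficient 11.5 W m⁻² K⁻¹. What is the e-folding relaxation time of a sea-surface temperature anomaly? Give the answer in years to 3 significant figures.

Areal heat capacity C = ρc_p × D = 4.23×10^6 × 133 = 5.63×10^8 J/(m^2 K).
Relaxation time τ = C / λ = 5.63×10^8 / 11.5 = 4.89×10^7 s.
In years: 4.89×10^7 s / (3.156×10^7 s/year) = 1.55 years.

1.55 years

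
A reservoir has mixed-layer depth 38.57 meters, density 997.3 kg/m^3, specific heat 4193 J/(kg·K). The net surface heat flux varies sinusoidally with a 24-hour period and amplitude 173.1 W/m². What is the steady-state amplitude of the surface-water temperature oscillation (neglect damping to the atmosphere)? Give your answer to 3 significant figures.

0.0148 K

Areal heat capacity C = ρ c_p D = 997.3 × 4193 × 38.57 = 1.61×10^8 J m⁻² K⁻¹.
Angular frequency ω = 2π / T = 2π / 86400 s = 7.27×10^-5 s⁻¹.
Cω = 1.61×10^8 × 7.27×10^-5 = 11700 W/(m²·K).
Amplitude A = F₀ / (Cω) = 173.1 / 11700 = 0.0148 K.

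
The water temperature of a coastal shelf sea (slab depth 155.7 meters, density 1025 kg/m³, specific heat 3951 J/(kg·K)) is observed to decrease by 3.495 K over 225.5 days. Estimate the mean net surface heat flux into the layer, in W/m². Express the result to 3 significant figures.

Areal heat capacity C = ρ c_p D = 1025 × 3951 × 155.7 = 6.31×10^8 J m⁻² K⁻¹.
Required heat per unit area: Q = C ΔT = 6.31×10^8 × -3.495 = -2.20×10^9 J/m².
Flux F = Q / Δt = -2.20×10^9 / 1.95×10^7 s = -113 W/m².

-113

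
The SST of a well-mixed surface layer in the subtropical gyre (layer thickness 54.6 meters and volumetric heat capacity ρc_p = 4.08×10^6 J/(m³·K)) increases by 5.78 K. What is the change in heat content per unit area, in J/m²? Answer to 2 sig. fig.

Areal heat capacity C = ρc_p × D = 4.08×10^6 × 54.6 = 2.23×10^8 J/(m²·K).
ΔQ = C ΔT = 2.23×10^8 × 5.78 = 1.29×10^9 J/m².

1.3×10^9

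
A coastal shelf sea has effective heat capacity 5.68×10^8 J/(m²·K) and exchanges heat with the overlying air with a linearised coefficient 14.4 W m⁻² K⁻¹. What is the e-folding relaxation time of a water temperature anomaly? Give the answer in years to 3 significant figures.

Areal heat capacity C = 5.68×10^8 J/(m²·K) (given).
Relaxation time τ = C / λ = 5.68×10^8 / 14.4 = 3.94×10^7 s.
In years: 3.94×10^7 s / (3.156×10^7 s/year) = 1.25 years.

1.25 years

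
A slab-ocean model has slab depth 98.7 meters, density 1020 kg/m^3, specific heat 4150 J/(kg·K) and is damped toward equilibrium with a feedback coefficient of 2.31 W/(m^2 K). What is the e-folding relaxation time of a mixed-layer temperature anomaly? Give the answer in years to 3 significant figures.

5.73 years

Areal heat capacity C = ρ c_p D = 1020 × 4150 × 98.7 = 4.18×10^8 J/(m^2 K).
Relaxation time τ = C / λ = 4.18×10^8 / 2.31 = 1.81×10^8 s.
In years: 1.81×10^8 s / (3.156×10^7 s/year) = 5.73 years.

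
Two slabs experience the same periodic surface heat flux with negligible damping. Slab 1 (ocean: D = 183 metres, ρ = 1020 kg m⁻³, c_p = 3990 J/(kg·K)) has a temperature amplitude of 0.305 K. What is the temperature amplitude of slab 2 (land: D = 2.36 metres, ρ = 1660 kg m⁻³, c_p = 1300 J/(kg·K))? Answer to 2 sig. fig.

C_ocean = 7.45×10^8 J/(m²·K); C_land = 5.09×10^6 J/(m²·K).
A ∝ 1/C ⇒ A_land = A_ocean × C_ocean/C_land = 0.305 × 146 = 44.6 K.

45 K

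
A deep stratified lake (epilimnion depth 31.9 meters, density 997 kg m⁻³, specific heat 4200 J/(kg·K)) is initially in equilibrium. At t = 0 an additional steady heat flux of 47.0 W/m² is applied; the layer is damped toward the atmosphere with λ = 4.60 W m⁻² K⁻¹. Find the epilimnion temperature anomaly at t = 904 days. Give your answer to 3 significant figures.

9.52 K

Areal heat capacity C = ρ c_p D = 997 × 4200 × 31.9 = 1.34×10^8 J/(m²·K).
τ = C / λ = 1.34×10^8 / 4.60 = 2.90×10^7 s.
Equilibrium anomaly ΔT_eq = F / λ = 47.0 / 4.60 = 10.2 K.
t = 904 days = 7.81×10^7 s, so t/τ = 2.69.
ΔT(t) = ΔT_eq (1 − e^(−t/τ)) = 10.2 × (1 − e^−2.69) = 9.52 K.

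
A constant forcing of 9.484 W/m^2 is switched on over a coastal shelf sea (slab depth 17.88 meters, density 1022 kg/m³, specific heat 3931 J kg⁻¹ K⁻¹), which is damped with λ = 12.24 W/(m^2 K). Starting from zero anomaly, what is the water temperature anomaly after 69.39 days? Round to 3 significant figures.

0.496 K

Areal heat capacity C = ρ c_p D = 1022 × 3931 × 17.88 = 7.18×10^7 J/(m^2 K).
τ = C / λ = 7.18×10^7 / 12.24 = 5.87×10^6 s.
Equilibrium anomaly ΔT_eq = F / λ = 9.484 / 12.24 = 0.775 K.
t = 69.39 days = 6.00×10^6 s, so t/τ = 1.02.
ΔT(t) = ΔT_eq (1 − e^(−t/τ)) = 0.775 × (1 − e^−1.02) = 0.496 K.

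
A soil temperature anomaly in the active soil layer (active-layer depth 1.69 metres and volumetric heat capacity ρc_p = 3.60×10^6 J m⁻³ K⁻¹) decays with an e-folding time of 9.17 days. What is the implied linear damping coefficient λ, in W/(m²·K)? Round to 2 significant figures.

Areal heat capacity C = ρc_p × D = 3.60×10^6 × 1.69 = 6.08×10^6 J m⁻² K⁻¹.
τ = 9.17 days = 7.92×10^5 s.
λ = C / τ = 6.08×10^6 / 7.92×10^5 = 7.68 W/(m²·K).

7.7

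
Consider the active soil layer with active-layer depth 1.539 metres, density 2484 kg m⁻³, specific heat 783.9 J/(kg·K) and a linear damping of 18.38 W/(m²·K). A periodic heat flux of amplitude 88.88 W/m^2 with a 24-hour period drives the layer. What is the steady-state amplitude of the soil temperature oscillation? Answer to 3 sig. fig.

Areal heat capacity C = ρ c_p D = 2484 × 783.9 × 1.539 = 3.00×10^6 J m⁻² K⁻¹.
Angular frequency ω = 2π / T = 2π / 86400 s = 7.27×10^-5 s⁻¹.
√((Cω)² + λ²) = √((218)² + 18.38²) = 219 W/(m²·K).
Amplitude A = F₀ / √((Cω)²+λ²) = 88.88 / 219 = 0.406 K.

0.406 K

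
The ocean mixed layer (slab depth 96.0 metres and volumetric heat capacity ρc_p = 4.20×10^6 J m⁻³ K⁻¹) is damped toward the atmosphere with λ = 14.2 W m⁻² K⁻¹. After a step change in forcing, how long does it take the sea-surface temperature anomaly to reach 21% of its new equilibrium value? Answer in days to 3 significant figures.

77.5 days

Areal heat capacity C = ρc_p × D = 4.20×10^6 × 96.0 = 4.03×10^8 J m⁻² K⁻¹.
τ = C / λ = 4.03×10^8 / 14.2 = 2.84×10^7 s.
Fraction reached: 1 − e^(−t/τ) = 0.21 ⇒ t = −τ ln(1 − 0.21) = τ × 0.236.
t = 6.69×10^6 s = 77.5 days.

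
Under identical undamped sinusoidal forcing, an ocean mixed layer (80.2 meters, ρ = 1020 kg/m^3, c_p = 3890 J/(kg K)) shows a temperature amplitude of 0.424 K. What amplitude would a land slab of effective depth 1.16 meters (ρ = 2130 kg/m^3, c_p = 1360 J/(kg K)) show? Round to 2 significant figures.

40 K

C_ocean = 3.18×10^8 J/(m²·K); C_land = 3.36×10^6 J/(m²·K).
A ∝ 1/C ⇒ A_land = A_ocean × C_ocean/C_land = 0.424 × 94.7 = 40.2 K.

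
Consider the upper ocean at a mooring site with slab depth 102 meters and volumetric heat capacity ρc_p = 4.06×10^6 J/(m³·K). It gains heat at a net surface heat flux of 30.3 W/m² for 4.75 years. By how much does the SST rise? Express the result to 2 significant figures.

11 K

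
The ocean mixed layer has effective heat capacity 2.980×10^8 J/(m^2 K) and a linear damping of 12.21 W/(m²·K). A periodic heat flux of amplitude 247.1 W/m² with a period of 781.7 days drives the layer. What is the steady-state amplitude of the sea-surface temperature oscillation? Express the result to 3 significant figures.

8.16 K

Areal heat capacity C = 2.980×10^8 J/(m^2 K) (given).
Angular frequency ω = 2π / T = 2π / 6.75×10^7 s = 9.30×10^-8 s⁻¹.
√((Cω)² + λ²) = √((27.7)² + 12.21²) = 30.3 W/(m²·K).
Amplitude A = F₀ / √((Cω)²+λ²) = 247.1 / 30.3 = 8.16 K.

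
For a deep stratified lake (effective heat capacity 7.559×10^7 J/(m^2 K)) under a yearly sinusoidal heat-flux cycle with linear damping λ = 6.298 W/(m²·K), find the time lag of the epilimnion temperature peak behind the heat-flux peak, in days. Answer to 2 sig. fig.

Areal heat capacity C = 7.559×10^7 J/(m^2 K) (given).
ω = 2π / 3.15×10^7 s = 1.99×10^-7 s⁻¹.
Phase lag φ = arctan(Cω/λ) = arctan(15.1/6.298) = 1.17 rad.
Time lag = φ / ω = 1.17 / 1.99×10^-7 = 5.90×10^6 s = 68.2 days.

68 days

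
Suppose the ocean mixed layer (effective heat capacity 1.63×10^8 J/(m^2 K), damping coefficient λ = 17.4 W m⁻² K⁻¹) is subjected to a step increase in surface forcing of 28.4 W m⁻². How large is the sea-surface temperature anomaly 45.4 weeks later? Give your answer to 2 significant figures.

1.5 K

Areal heat capacity C = 1.63×10^8 J/(m^2 K) (given).
τ = C / λ = 1.63×10^8 / 17.4 = 9.37×10^6 s.
Equilibrium anomaly ΔT_eq = F / λ = 28.4 / 17.4 = 1.63 K.
t = 45.4 weeks = 2.75×10^7 s, so t/τ = 2.93.
ΔT(t) = ΔT_eq (1 − e^(−t/τ)) = 1.63 × (1 − e^−2.93) = 1.55 K.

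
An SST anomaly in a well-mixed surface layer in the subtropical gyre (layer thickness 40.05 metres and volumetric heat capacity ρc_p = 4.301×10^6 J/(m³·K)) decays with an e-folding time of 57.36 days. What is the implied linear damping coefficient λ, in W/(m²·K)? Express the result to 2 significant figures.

Areal heat capacity C = ρc_p × D = 4.301×10^6 × 40.05 = 1.72×10^8 J/(m^2 K).
τ = 57.36 days = 4.96×10^6 s.
λ = C / τ = 1.72×10^8 / 4.96×10^6 = 34.8 W/(m²·K).

35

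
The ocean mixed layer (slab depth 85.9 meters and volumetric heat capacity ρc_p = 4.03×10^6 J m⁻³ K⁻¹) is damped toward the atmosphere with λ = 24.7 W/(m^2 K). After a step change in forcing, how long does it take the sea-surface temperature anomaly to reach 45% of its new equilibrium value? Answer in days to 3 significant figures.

Areal heat capacity C = ρc_p × D = 4.03×10^6 × 85.9 = 3.46×10^8 J/(m²·K).
τ = C / λ = 3.46×10^8 / 24.7 = 1.40×10^7 s.
Fraction reached: 1 − e^(−t/τ) = 0.45 ⇒ t = −τ ln(1 − 0.45) = τ × 0.598.
t = 8.38×10^6 s = 97.0 days.

97.0 days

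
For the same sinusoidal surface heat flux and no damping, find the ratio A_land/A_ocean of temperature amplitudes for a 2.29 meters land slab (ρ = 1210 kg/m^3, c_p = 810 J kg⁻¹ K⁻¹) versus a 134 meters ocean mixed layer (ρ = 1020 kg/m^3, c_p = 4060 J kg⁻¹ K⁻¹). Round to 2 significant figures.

250

C_ocean = 1020 × 4060 × 134 = 5.55×10^8 J/(m²·K).
C_land = 1210 × 810 × 2.29 = 2.24×10^6 J/(m²·K).
Undamped amplitude ∝ 1/C, so A_land/A_ocean = C_ocean/C_land = 247.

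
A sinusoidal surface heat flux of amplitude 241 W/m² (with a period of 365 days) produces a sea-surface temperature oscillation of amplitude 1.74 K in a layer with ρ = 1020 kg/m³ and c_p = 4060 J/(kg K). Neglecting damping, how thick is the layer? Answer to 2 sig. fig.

170 m

ω = 2π / 3.15×10^7 s = 1.99×10^-7 s⁻¹.
Required C = F₀ / (A ω) = 241 / (1.74 × 1.99×10^-7) = 6.95×10^8 J/(m²·K).
D = C / (ρ c_p) = 6.95×10^8 / (1020 × 4060) = 168 m.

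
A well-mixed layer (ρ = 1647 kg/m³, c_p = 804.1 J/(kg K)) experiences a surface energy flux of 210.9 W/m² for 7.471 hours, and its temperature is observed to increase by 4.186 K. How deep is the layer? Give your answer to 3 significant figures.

1.02 m

Heat input Q = F Δt = 210.9 × 26900 s = 5.67×10^6 J/m².
Required areal heat capacity C = Q / ΔT = 1.36×10^6 J/(m²·K).
Depth D = C / (ρ c_p) = 1.36×10^6 / (1647 × 804.1) = 1.02 m.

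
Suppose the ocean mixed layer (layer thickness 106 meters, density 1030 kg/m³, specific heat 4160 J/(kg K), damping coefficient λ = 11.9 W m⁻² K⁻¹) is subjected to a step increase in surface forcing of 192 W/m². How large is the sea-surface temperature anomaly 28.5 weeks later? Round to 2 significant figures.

5.9 K

Areal heat capacity C = ρ c_p D = 1030 × 4160 × 106 = 4.54×10^8 J/(m^2 K).
τ = C / λ = 4.54×10^8 / 11.9 = 3.82×10^7 s.
Equilibrium anomaly ΔT_eq = F / λ = 192 / 11.9 = 16.1 K.
t = 28.5 weeks = 1.72×10^7 s, so t/τ = 0.452.
ΔT(t) = ΔT_eq (1 − e^(−t/τ)) = 16.1 × (1 − e^−0.452) = 5.86 K.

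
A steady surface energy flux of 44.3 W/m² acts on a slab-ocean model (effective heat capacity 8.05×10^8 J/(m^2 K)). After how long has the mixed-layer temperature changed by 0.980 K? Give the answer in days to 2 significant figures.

Areal heat capacity C = 8.05×10^8 J/(m^2 K) (given).
Time required: Δt = C ΔT / F = 8.05×10^8 × 0.980 / 44.3 = 1.78×10^7 s.
In days: 1.78×10^7 s / (86400 s/day) = 206 days.

210 days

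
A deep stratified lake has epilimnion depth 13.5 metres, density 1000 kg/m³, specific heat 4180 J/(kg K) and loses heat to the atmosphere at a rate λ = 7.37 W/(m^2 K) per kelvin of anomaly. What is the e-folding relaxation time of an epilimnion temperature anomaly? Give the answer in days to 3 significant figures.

88.6 days

Areal heat capacity C = ρ c_p D = 1000 × 4180 × 13.5 = 5.64×10^7 J/(m²·K).
Relaxation time τ = C / λ = 5.64×10^7 / 7.37 = 7.66×10^6 s.
In days: 7.66×10^6 s / (86400 s/day) = 88.6 days.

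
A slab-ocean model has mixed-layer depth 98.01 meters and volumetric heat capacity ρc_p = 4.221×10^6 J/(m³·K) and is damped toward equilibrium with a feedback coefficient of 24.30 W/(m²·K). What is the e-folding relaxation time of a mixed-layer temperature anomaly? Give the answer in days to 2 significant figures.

200 days

Areal heat capacity C = ρc_p × D = 4.221×10^6 × 98.01 = 4.14×10^8 J/(m^2 K).
Relaxation time τ = C / λ = 4.14×10^8 / 24.30 = 1.70×10^7 s.
In days: 1.70×10^7 s / (86400 s/day) = 197 days.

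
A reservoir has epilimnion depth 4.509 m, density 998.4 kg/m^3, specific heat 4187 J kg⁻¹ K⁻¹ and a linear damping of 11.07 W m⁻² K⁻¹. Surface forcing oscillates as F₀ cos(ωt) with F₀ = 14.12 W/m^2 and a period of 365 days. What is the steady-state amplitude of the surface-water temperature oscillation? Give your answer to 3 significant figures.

1.21 K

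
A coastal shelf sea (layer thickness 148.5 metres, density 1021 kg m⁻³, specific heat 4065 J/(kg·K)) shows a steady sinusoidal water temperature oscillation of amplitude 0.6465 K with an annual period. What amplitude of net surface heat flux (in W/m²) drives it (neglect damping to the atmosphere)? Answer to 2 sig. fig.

79

Areal heat capacity C = ρ c_p D = 1021 × 4065 × 148.5 = 6.16×10^8 J/(m²·K).
ω = 2π / 3.15×10^7 s = 1.99×10^-7 s⁻¹.
Cω = 6.16×10^8 × 1.99×10^-7 = 123 W/(m²·K).
F₀ = A × Cω = 0.6465 × 123 = 79.4 W/m².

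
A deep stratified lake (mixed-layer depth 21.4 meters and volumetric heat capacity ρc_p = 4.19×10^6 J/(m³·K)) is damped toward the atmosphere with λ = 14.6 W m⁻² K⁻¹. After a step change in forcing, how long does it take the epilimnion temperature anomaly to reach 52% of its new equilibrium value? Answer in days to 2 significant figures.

52 days

Areal heat capacity C = ρc_p × D = 4.19×10^6 × 21.4 = 8.97×10^7 J/(m²·K).
τ = C / λ = 8.97×10^7 / 14.6 = 6.14×10^6 s.
Fraction reached: 1 − e^(−t/τ) = 0.52 ⇒ t = −τ ln(1 − 0.52) = τ × 0.734.
t = 4.51×10^6 s = 52.2 days.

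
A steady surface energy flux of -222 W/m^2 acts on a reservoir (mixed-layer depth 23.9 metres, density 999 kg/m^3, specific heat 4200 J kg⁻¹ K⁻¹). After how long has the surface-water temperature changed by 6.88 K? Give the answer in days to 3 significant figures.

Areal heat capacity C = ρ c_p D = 999 × 4200 × 23.9 = 1.00×10^8 J/(m²·K).
Time required: Δt = C ΔT / F = 1.00×10^8 × -6.88 / -222 = 3.11×10^6 s.
In days: 3.11×10^6 s / (86400 s/day) = 36.0 days.

36.0 days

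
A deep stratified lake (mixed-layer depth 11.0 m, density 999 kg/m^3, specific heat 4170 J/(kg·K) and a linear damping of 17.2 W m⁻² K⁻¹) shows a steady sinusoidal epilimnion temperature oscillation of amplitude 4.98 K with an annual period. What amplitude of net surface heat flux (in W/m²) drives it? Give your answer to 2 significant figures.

Areal heat capacity C = ρ c_p D = 999 × 4170 × 11.0 = 4.58×10^7 J/(m²·K).
ω = 2π / 3.15×10^7 s = 1.99×10^-7 s⁻¹.
√((Cω)² + λ²) = √((9.13)² + 17.2²) = 19.5 W/(m²·K).
F₀ = A × √((Cω)²+λ²) = 4.98 × 19.5 = 97.0 W/m².

97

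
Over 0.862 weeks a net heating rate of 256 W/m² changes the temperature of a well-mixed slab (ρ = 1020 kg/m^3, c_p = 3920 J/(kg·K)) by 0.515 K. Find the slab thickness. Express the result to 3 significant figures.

64.8 m

Heat input Q = F Δt = 256 × 5.21×10^5 s = 1.33×10^8 J/m².
Required areal heat capacity C = Q / ΔT = 2.59×10^8 J/(m²·K).
Depth D = C / (ρ c_p) = 2.59×10^8 / (1020 × 3920) = 64.8 m.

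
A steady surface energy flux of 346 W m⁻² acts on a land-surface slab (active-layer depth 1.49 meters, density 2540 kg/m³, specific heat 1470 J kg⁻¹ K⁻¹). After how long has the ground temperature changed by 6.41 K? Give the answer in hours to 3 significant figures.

Areal heat capacity C = ρ c_p D = 2540 × 1470 × 1.49 = 5.56×10^6 J/(m^2 K).
Time required: Δt = C ΔT / F = 5.56×10^6 × 6.41 / 346 = 1.03×10^5 s.
In hours: 1.03×10^5 s / (3600 s/hour) = 28.6 hours.

28.6 hours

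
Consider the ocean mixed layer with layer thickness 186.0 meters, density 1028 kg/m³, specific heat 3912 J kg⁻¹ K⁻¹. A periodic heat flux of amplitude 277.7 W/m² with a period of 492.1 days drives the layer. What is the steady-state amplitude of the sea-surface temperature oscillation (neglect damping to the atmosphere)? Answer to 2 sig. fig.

Areal heat capacity C = ρ c_p D = 1028 × 3912 × 186.0 = 7.48×10^8 J m⁻² K⁻¹.
Angular frequency ω = 2π / T = 2π / 4.25×10^7 s = 1.48×10^-7 s⁻¹.
Cω = 7.48×10^8 × 1.48×10^-7 = 111 W/(m²·K).
Amplitude A = F₀ / (Cω) = 277.7 / 111 = 2.51 K.

2.5 K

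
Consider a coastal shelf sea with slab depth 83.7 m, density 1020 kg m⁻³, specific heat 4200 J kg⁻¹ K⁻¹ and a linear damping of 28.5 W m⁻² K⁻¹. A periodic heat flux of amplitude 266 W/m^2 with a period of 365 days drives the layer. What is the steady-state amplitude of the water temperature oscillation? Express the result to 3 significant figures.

Areal heat capacity C = ρ c_p D = 1020 × 4200 × 83.7 = 3.59×10^8 J/(m²·K).
Angular frequency ω = 2π / T = 2π / 3.15×10^7 s = 1.99×10^-7 s⁻¹.
√((Cω)² + λ²) = √((71.4)² + 28.5²) = 76.9 W/(m²·K).
Amplitude A = F₀ / √((Cω)²+λ²) = 266 / 76.9 = 3.46 K.

3.46 K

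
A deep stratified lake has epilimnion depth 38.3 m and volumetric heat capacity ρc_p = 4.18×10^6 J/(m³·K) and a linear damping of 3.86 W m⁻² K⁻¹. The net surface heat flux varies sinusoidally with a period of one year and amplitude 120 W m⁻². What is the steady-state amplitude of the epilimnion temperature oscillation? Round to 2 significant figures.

Areal heat capacity C = ρc_p × D = 4.18×10^6 × 38.3 = 1.60×10^8 J/(m^2 K).
Angular frequency ω = 2π / T = 2π / 3.15×10^7 s = 1.99×10^-7 s⁻¹.
√((Cω)² + λ²) = √((31.9)² + 3.86²) = 32.1 W/(m²·K).
Amplitude A = F₀ / √((Cω)²+λ²) = 120 / 32.1 = 3.73 K.

3.7 K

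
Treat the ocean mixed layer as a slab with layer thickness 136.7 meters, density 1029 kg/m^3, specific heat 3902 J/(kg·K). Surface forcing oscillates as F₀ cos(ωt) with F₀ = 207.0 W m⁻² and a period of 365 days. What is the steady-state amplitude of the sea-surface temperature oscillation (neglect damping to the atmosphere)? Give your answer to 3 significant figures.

1.89 K

Areal heat capacity C = ρ c_p D = 1029 × 3902 × 136.7 = 5.49×10^8 J m⁻² K⁻¹.
Angular frequency ω = 2π / T = 2π / 3.15×10^7 s = 1.99×10^-7 s⁻¹.
Cω = 5.49×10^8 × 1.99×10^-7 = 109 W/(m²·K).
Amplitude A = F₀ / (Cω) = 207.0 / 109 = 1.89 K.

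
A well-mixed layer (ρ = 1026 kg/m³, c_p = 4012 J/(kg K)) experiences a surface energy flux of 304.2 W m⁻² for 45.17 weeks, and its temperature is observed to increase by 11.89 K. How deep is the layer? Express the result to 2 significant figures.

170 m

Heat input Q = F Δt = 304.2 × 2.73×10^7 s = 8.31×10^9 J/m².
Required areal heat capacity C = Q / ΔT = 6.99×10^8 J/(m²·K).
Depth D = C / (ρ c_p) = 6.99×10^8 / (1026 × 4012) = 170 m.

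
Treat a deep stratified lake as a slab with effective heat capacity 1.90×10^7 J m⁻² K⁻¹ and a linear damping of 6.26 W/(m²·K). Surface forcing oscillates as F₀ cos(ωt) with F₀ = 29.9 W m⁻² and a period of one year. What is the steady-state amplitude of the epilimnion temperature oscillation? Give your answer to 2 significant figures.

4.1 K

Areal heat capacity C = 1.90×10^7 J m⁻² K⁻¹ (given).
Angular frequency ω = 2π / T = 2π / 3.15×10^7 s = 1.99×10^-7 s⁻¹.
√((Cω)² + λ²) = √((3.79)² + 6.26²) = 7.32 W/(m²·K).
Amplitude A = F₀ / √((Cω)²+λ²) = 29.9 / 7.32 = 4.09 K.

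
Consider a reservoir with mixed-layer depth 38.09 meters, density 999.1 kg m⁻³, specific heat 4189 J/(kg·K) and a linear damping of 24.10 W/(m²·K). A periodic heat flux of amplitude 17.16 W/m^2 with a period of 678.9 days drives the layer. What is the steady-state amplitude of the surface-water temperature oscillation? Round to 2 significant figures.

0.58 K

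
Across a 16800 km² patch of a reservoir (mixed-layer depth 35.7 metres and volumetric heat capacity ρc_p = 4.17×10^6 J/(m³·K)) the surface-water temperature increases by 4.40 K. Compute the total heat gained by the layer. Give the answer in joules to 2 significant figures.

1.1×10^19 J

Areal heat capacity C = ρc_p × D = 4.17×10^6 × 35.7 = 1.49×10^8 J m⁻² K⁻¹.
Heat per unit area: q = C ΔT = 1.49×10^8 × 4.40 = 6.55×10^8 J/m².
Total heat: Q = q × A = 6.55×10^8 × (16800 × 10⁶ m²) = 1.10×10^19 J.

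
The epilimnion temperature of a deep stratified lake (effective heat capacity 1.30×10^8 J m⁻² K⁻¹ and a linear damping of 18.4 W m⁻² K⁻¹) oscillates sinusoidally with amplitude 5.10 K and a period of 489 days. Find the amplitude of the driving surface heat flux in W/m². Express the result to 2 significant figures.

140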